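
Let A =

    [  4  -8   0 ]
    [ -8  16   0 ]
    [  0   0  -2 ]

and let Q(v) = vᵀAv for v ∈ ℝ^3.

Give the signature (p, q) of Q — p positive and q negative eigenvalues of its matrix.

(1, 1)

Row-reducing A symmetrically gives the diagonal entries 4, 0, -2.
That gives 1 positive, 1 negative, 1 zero pivots.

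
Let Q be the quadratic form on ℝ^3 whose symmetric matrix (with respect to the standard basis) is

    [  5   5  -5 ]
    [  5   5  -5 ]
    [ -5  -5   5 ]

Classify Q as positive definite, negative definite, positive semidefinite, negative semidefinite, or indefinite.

Row-reducing A symmetrically gives the diagonal entries 5, 0, 0.
Counting signs: 1 positive, 2 zero.
Hence Q is positive semidefinite.

positive semidefinite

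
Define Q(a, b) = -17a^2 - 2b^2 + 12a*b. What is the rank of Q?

The symmetric matrix is A = [[-17, 6], [6, -2]].
Row-reducing A symmetrically gives the diagonal entries -17, 2/17.
So there are 1 positive, 1 negative pivots.
The rank is the number of nonzero pivots: 2.

2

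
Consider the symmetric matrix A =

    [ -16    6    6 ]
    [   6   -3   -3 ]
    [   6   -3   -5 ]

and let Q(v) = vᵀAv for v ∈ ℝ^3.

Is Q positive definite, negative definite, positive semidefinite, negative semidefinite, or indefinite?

negative definite

Row-reducing A symmetrically gives the diagonal entries -16, -3/4, -2.
That gives 3 negative pivots.
Hence Q is negative definite.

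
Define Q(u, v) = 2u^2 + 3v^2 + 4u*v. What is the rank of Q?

2

The associated matrix is A = [[2, 2], [2, 3]].
Symmetric row and column elimination reduces A to a congruent diagonal form with pivots 2, 1.
So there are 2 positive pivots.
The rank is the number of nonzero pivots: 2.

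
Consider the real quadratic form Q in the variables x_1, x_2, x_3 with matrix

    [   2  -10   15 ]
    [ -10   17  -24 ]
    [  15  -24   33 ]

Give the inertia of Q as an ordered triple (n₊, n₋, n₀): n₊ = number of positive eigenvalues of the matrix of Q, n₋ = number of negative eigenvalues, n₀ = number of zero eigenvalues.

(1, 2, 0)

Applying the same elementary operations to the rows and columns of A produces a congruent diagonal matrix with entries 2, -33, -15/22.
That gives 1 positive, 2 negative pivots.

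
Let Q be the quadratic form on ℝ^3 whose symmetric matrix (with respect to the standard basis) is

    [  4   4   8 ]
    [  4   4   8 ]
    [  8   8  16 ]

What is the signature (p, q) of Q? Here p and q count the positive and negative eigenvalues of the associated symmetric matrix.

Applying the same elementary operations to the rows and columns of A produces a congruent diagonal matrix with entries 4, 0, 0.
Counting signs: 1 positive, 2 zero.

(1, 0)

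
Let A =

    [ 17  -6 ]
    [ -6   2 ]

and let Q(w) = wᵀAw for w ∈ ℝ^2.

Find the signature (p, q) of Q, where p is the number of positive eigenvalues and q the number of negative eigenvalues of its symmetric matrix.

(1, 1)

Congruent diagonalization of A (simultaneous row and column reduction) yields pivots 17, -2/17.
That gives 1 positive, 1 negative pivots.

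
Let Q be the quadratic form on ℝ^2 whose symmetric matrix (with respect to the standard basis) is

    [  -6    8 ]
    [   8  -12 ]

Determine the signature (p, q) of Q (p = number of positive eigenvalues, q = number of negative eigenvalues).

(0, 2)

Applying the same elementary operations to the rows and columns of A produces a congruent diagonal matrix with entries -6, -4/3.
Counting signs: 2 negative.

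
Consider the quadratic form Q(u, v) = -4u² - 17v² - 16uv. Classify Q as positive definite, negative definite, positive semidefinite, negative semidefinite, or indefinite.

negative definite

The symmetric matrix of Q is [[-4, -8], [-8, -17]].
For the 2×2 matrix [[-4, -8], [-8, -17]]: det = -4·-17 − (-8)² = 4, trace = -21.
det > 0 so both eigenvalues share the sign of the trace; trace = -21 < 0 ⇒ both negative.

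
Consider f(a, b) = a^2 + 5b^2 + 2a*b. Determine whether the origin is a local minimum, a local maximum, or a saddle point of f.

The Hessian at the origin is H = [[2, 2], [2, 10]].
det H = 2·10 − (2)² = 16 > 0 and H[1,1] = 2 > 0, so H is positive definite.
Therefore the origin is a local minimum.

local minimum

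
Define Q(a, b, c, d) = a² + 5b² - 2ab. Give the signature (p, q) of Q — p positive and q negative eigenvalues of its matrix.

(2, 0)

The associated matrix is A = [[1, -1, 0, 0], [-1, 5, 0, 0], [0, 0, 0, 0], [0, 0, 0, 0]].
Symmetric row and column elimination reduces A to a congruent diagonal form with pivots 1, 4, 0, 0.
Counting signs: 2 positive, 2 zero.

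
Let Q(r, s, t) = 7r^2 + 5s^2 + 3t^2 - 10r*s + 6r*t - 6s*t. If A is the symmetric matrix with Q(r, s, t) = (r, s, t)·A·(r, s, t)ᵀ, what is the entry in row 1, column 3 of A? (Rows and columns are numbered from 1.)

The coefficient of r·t in Q is 6. For a symmetric A this equals A[1,3] + A[3,1] = 2·A[1,3].
So A[1,3] = 6/2 = 3.

3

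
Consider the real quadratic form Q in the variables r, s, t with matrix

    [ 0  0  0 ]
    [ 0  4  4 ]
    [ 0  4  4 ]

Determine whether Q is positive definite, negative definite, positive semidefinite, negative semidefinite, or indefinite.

positive semidefinite

Symmetric row and column elimination reduces A to a congruent diagonal form with pivots 0, 4, 0.
That gives 1 positive, 2 zero pivots.
Hence Q is positive semidefinite.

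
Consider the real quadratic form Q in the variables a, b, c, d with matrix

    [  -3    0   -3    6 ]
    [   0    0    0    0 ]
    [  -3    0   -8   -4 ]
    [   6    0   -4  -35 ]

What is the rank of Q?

3

Symmetric row and column elimination reduces A to a congruent diagonal form with pivots -3, 0, -5, -3.
Counting signs: 3 negative, 1 zero.
The rank is the number of nonzero pivots: 3.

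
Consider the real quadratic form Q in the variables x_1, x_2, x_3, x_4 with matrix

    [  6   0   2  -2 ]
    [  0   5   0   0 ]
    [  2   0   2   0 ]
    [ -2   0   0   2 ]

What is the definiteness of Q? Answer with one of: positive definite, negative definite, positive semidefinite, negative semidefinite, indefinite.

positive definite

An LDLᵀ factorisation of A has diagonal entries 6, 5, 4/3, 1.
So there are 4 positive pivots.
Hence Q is positive definite.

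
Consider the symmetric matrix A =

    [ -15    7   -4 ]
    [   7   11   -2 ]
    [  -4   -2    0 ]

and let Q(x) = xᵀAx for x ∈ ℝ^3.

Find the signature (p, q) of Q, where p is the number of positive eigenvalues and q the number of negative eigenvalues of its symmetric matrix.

Row-reducing A symmetrically gives the diagonal entries -15, 214/15, 2/107.
Counting signs: 2 positive, 1 negative.

(2, 1)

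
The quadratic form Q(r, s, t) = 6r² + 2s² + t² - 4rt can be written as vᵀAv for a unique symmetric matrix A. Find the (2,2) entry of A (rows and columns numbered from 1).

2

The coefficient of s² in Q is 2, and that is exactly A[2,2].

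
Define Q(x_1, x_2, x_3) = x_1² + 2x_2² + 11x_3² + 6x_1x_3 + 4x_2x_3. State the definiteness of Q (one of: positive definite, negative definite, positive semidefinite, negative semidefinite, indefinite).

The associated matrix is A = [[1, 0, 3], [0, 2, 2], [3, 2, 11]].
Row-reducing A symmetrically gives the diagonal entries 1, 2, 0.
That gives 2 positive, 1 zero pivots.
Hence Q is positive semidefinite.

positive semidefinite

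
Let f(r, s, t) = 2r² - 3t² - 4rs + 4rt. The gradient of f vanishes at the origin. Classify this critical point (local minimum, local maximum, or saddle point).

saddle point

The Hessian at the origin is H = [[4, -4, 4], [-4, 0, 0], [4, 0, -6]].
Symmetric row and column elimination reduces H to a congruent diagonal form with pivots 4, -4, -6.
Counting signs: 1 positive, 2 negative.
H is indefinite, so the origin is a saddle point.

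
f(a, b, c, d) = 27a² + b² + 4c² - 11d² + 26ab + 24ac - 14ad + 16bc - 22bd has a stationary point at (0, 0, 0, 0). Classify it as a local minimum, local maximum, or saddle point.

The Hessian at the origin is H = [[54, 26, 24, -14], [26, 2, 16, -22], [24, 16, 8, 0], [-14, -22, 0, -22]].
An LDLᵀ factorisation of H has diagonal entries 54, -284/27, -56/71, -24/7.
Counting signs: 1 positive, 3 negative.
H is indefinite, so the origin is a saddle point.

saddle point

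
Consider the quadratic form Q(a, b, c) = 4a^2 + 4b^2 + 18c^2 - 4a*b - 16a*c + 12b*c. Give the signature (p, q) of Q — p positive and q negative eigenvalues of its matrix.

Write A = [[4, -2, -8], [-2, 4, 6], [-8, 6, 18]].
An LDLᵀ factorisation of A has diagonal entries 4, 3, 2/3.
That gives 3 positive pivots.

(3, 0)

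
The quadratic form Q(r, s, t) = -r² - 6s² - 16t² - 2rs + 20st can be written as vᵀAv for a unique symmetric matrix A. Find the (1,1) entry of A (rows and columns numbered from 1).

The coefficient of r² in Q is -1, and that is exactly A[1,1].

-1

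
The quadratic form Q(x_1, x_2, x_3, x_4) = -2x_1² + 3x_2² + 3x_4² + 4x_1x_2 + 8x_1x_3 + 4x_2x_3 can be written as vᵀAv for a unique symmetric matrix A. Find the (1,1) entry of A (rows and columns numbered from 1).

The coefficient of x_1² in Q is -2, and that is exactly A[1,1].

-2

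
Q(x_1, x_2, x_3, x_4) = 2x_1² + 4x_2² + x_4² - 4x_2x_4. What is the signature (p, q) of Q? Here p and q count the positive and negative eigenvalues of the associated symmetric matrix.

Write A = [[2, 0, 0, 0], [0, 4, 0, -2], [0, 0, 0, 0], [0, -2, 0, 1]].
Congruent diagonalization of A (simultaneous row and column reduction) yields pivots 2, 4, 0, 0.
Counting signs: 2 positive, 2 zero.

(2, 0)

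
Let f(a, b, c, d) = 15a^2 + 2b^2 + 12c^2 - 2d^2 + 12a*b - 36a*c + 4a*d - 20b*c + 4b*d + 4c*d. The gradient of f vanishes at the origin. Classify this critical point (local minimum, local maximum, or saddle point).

saddle point

The Hessian at the origin is H = [[30, 12, -36, 4], [12, 4, -20, 4], [-36, -20, 24, 4], [4, 4, 4, -4]].
Symmetric row and column elimination reduces H to a congruent diagonal form with pivots 30, -4/5, 20, -8/15.
Counting signs: 2 positive, 2 negative.
H is indefinite, so the origin is a saddle point.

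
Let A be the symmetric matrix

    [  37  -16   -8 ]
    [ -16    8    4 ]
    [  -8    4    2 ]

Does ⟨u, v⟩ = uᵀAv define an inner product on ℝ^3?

Congruent diagonalization of A (simultaneous row and column reduction) yields pivots 37, 40/37, 0.
That gives 2 positive, 1 zero pivots.
Hence Q is positive semidefinite.
⟨·,·⟩ is an inner product exactly when A is positive definite.

no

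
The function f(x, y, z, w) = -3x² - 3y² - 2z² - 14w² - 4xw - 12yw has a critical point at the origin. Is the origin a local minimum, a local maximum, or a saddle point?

The Hessian at the origin is H = [[-6, 0, 0, -4], [0, -6, 0, -12], [0, 0, -4, 0], [-4, -12, 0, -28]].
Applying the same elementary operations to the rows and columns of H produces a congruent diagonal matrix with entries -6, -6, -4, -4/3.
So there are 4 negative pivots.
H is negative definite, so the origin is a strict local maximum.

local maximum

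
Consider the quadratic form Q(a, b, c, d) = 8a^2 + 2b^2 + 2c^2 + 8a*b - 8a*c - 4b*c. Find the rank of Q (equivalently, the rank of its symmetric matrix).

1

Write A = [[8, 4, -4, 0], [4, 2, -2, 0], [-4, -2, 2, 0], [0, 0, 0, 0]].
Applying the same elementary operations to the rows and columns of A produces a congruent diagonal matrix with entries 8, 0, 0, 0.
So there are 1 positive, 3 zero pivots.
The rank is the number of nonzero pivots: 1.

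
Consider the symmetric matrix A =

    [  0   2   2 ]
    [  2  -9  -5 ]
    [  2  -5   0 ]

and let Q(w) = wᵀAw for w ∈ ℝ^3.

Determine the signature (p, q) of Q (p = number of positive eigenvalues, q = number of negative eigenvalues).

By Sylvester's law of inertia any congruent diagonalization of A has 2 positive, 1 negative and 0 zero entries.

(2, 1)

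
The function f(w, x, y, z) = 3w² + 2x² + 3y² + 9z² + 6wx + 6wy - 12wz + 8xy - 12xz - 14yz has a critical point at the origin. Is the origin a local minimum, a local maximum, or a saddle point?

The Hessian at the origin is H = [[6, 6, 6, -12], [6, 4, 8, -12], [6, 8, 6, -14], [-12, -12, -14, 18]].
Symmetric row and column elimination reduces H to a congruent diagonal form with pivots 6, -2, 2, -8.
So there are 2 positive, 2 negative pivots.
H is indefinite, so the origin is a saddle point.

saddle point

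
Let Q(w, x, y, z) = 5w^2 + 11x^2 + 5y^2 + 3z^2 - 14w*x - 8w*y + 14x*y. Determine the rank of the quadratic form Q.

4

The associated matrix is A = [[5, -7, -4, 0], [-7, 11, 7, 0], [-4, 7, 5, 0], [0, 0, 0, 3]].
Row-reducing A symmetrically gives the diagonal entries 5, 6/5, 1/6, 3.
So there are 4 positive pivots.
The rank is the number of nonzero pivots: 4.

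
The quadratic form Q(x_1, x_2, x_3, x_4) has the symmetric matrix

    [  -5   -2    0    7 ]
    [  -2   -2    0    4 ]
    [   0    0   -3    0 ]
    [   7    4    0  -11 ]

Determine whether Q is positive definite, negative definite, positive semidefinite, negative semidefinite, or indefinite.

negative semidefinite

Row-reducing A symmetrically gives the diagonal entries -5, -6/5, -3, 0.
That gives 3 negative, 1 zero pivots.
Hence Q is negative semidefinite.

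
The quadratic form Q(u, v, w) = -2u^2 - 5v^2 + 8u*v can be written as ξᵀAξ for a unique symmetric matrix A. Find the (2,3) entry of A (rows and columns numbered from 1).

0

The coefficient of v·w in Q is 0. For a symmetric A this equals A[2,3] + A[3,2] = 2·A[2,3].
So A[2,3] = 0/2 = 0.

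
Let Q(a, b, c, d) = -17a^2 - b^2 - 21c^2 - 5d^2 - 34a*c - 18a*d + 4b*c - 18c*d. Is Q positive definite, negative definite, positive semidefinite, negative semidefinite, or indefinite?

negative semidefinite

The associated matrix is A = [[-17, 0, -17, -9], [0, -1, 2, 0], [-17, 2, -21, -9], [-9, 0, -9, -5]].
Applying the same elementary operations to the rows and columns of A produces a congruent diagonal matrix with entries -17, -1, 0, -4/17.
That gives 3 negative, 1 zero pivots.
Hence Q is negative semidefinite.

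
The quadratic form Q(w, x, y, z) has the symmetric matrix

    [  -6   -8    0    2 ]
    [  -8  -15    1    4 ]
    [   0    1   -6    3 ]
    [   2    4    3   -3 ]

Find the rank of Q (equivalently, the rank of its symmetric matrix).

Row-reducing A symmetrically gives the diagonal entries -6, -13/3, -75/13, -2/75.
That gives 4 negative pivots.
The rank is the number of nonzero pivots: 4.

4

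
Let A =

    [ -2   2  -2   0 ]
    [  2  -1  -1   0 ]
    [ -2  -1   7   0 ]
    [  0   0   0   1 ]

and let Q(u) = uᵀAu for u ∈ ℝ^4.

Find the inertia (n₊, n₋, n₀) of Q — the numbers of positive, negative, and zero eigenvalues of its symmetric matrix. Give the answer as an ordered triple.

(2, 1, 1)

Row-reducing A symmetrically gives the diagonal entries -2, 1, 0, 1.
So there are 2 positive, 1 negative, 1 zero pivots.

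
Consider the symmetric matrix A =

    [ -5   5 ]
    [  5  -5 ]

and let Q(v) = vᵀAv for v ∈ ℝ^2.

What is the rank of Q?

1

Symmetric row and column elimination reduces A to a congruent diagonal form with pivots -5, 0.
That gives 1 negative, 1 zero pivots.
The rank is the number of nonzero pivots: 1.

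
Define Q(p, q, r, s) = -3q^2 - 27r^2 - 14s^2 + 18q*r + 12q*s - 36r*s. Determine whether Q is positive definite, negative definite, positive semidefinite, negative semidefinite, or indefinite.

negative semidefinite

The associated matrix is A = [[0, 0, 0, 0], [0, -3, 9, 6], [0, 9, -27, -18], [0, 6, -18, -14]].
Congruent diagonalization of A (simultaneous row and column reduction) yields pivots 0, -3, 0, -2.
That gives 2 negative, 2 zero pivots.
Hence Q is negative semidefinite.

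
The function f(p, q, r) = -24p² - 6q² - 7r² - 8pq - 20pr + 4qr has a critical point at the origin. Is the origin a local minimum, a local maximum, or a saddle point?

The Hessian at the origin is H = [[-48, -8, -20], [-8, -12, 4], [-20, 4, -14]].
Applying the same elementary operations to the rows and columns of H produces a congruent diagonal matrix with entries -48, -32/3, -5/8.
Counting signs: 3 negative.
H is negative definite, so the origin is a strict local maximum.

local maximum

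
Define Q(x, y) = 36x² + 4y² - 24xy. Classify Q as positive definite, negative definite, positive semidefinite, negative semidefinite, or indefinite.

positive semidefinite

The symmetric matrix of Q is [[36, -12], [-12, 4]].
For the 2×2 matrix [[36, -12], [-12, 4]]: det = 36·4 − (-12)² = 0, trace = 40.
det = 0 so one eigenvalue is zero; the form is semidefinite with the sign of the trace.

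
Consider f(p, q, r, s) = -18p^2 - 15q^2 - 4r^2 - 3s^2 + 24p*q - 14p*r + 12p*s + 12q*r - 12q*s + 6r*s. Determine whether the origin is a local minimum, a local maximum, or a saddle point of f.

local maximum

The Hessian at the origin is H = [[-36, 24, -14, 12], [24, -30, 12, -12], [-14, 12, -8, 6], [12, -12, 6, -6]].
Symmetric row and column elimination reduces H to a congruent diagonal form with pivots -36, -14, -43/21, -30/43.
That gives 4 negative pivots.
H is negative definite, so the origin is a strict local maximum.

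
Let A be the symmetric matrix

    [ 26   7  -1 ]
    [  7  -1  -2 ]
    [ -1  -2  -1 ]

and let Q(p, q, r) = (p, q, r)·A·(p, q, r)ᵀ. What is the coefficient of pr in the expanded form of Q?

The coefficient of pr is A[1,3] + A[3,1] = 2·(-1) = -2.

-2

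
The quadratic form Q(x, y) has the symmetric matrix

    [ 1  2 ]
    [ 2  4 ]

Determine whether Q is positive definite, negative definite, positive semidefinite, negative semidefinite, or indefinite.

For the 2×2 matrix [[1, 2], [2, 4]]: det = 1·4 − (2)² = 0, trace = 5.
det = 0 so one eigenvalue is zero; the form is semidefinite with the sign of the trace.

positive semidefinite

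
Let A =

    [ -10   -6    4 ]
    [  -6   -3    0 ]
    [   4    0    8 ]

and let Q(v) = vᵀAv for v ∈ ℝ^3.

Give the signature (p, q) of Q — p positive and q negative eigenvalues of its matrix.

Congruent diagonalization of A (simultaneous row and column reduction) yields pivots -10, 3/5, 0.
So there are 1 positive, 1 negative, 1 zero pivots.

(1, 1)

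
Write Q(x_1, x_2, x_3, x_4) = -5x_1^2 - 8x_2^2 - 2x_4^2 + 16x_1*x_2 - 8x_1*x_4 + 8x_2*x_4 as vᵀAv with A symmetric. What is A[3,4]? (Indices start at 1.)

0

The coefficient of x_3·x_4 in Q is 0. For a symmetric A this equals A[3,4] + A[4,3] = 2·A[3,4].
So A[3,4] = 0/2 = 0.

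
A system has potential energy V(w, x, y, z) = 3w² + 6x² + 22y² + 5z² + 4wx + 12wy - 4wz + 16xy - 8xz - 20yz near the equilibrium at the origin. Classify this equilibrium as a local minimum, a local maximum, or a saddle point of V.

local minimum

The Hessian at the origin is H = [[6, 4, 12, -4], [4, 12, 16, -8], [12, 16, 44, -20], [-4, -8, -20, 10]].
Symmetric row and column elimination reduces H to a congruent diagonal form with pivots 6, 28/3, 92/7, 2/23.
That gives 4 positive pivots.
H is positive definite, so the origin is a strict local minimum.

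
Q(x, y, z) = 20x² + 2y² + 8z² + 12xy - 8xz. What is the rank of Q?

The associated matrix is A = [[20, 6, -4], [6, 2, 0], [-4, 0, 8]].
Symmetric row and column elimination reduces A to a congruent diagonal form with pivots 20, 1/5, 0.
That gives 2 positive, 1 zero pivots.
The rank is the number of nonzero pivots: 2.

2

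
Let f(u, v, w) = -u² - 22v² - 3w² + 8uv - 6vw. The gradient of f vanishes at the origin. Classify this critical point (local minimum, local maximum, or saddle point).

The Hessian at the origin is H = [[-2, 8, 0], [8, -44, -6], [0, -6, -6]].
Symmetric row and column elimination reduces H to a congruent diagonal form with pivots -2, -12, -3.
So there are 3 negative pivots.
H is negative definite, so the origin is a strict local maximum.

local maximum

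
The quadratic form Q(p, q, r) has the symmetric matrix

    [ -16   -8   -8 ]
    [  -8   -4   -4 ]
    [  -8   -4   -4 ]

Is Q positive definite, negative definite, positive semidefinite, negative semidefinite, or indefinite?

Applying the same elementary operations to the rows and columns of A produces a congruent diagonal matrix with entries -16, 0, 0.
That gives 1 negative, 2 zero pivots.
Hence Q is negative semidefinite.

negative semidefinite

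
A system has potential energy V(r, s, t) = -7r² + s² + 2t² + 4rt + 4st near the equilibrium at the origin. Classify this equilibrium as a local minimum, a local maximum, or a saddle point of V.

saddle point

The Hessian at the origin is H = [[-14, 0, 4], [0, 2, 4], [4, 4, 4]].
Symmetric row and column elimination reduces H to a congruent diagonal form with pivots -14, 2, -20/7.
So there are 1 positive, 2 negative pivots.
H is indefinite, so the origin is a saddle point.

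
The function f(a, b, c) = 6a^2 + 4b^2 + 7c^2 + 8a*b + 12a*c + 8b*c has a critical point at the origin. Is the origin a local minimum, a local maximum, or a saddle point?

The Hessian at the origin is H = [[12, 8, 12], [8, 8, 8], [12, 8, 14]].
Applying the same elementary operations to the rows and columns of H produces a congruent diagonal matrix with entries 12, 8/3, 2.
That gives 3 positive pivots.
H is positive definite, so the origin is a strict local minimum.

local minimum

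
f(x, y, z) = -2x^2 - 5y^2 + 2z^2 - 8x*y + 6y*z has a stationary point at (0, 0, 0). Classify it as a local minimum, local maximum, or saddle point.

The Hessian at the origin is H = [[-4, -8, 0], [-8, -10, 6], [0, 6, 4]].
Symmetric row and column elimination reduces H to a congruent diagonal form with pivots -4, 6, -2.
Counting signs: 1 positive, 2 negative.
H is indefinite, so the origin is a saddle point.

saddle point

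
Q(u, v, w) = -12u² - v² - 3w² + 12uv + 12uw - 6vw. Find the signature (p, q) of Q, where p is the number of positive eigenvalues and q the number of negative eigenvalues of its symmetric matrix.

(1, 1)

The symmetric matrix is A = [[-12, 6, 6], [6, -1, -3], [6, -3, -3]].
Row-reducing A symmetrically gives the diagonal entries -12, 2, 0.
So there are 1 positive, 1 negative, 1 zero pivots.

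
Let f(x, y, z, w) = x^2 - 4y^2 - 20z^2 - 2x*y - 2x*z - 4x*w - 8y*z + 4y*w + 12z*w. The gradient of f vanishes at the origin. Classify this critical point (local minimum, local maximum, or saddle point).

saddle point

The Hessian at the origin is H = [[2, -2, -2, -4], [-2, -8, -8, 4], [-2, -8, -40, 12], [-4, 4, 12, 0]].
Row-reducing H symmetrically gives the diagonal entries 2, -10, -32, -6.
So there are 1 positive, 3 negative pivots.
H is indefinite, so the origin is a saddle point.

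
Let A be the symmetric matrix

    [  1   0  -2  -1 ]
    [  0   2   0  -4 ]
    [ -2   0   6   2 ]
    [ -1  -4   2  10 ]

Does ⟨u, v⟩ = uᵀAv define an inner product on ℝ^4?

Leading principal minors: Δ_1 = 1, Δ_2 = 2, Δ_3 = 4, Δ_4 = 4.
All leading principal minors are positive, so by Sylvester's criterion Q is positive definite.
⟨·,·⟩ is an inner product exactly when A is positive definite.

yes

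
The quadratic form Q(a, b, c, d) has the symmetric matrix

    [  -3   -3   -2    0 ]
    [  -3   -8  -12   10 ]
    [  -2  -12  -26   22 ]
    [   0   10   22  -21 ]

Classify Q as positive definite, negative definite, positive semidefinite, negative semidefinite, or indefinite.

negative definite

Leading principal minors: Δ_1 = -3, Δ_2 = 15, Δ_3 = -70, Δ_4 = 10.
The signs alternate starting with Δ_1 < 0, so by Sylvester's criterion Q is negative definite.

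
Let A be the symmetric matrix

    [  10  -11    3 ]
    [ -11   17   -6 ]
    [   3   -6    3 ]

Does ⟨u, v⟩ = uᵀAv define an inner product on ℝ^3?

yes

An LDLᵀ factorisation of A has diagonal entries 10, 49/10, 30/49.
So there are 3 positive pivots.
Hence Q is positive definite.
⟨·,·⟩ is an inner product exactly when A is positive definite.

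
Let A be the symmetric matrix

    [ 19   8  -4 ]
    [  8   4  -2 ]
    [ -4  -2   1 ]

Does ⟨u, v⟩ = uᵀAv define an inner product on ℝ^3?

no

Applying the same elementary operations to the rows and columns of A produces a congruent diagonal matrix with entries 19, 12/19, 0.
That gives 2 positive, 1 zero pivots.
Hence Q is positive semidefinite.
⟨·,·⟩ is an inner product exactly when A is positive definite.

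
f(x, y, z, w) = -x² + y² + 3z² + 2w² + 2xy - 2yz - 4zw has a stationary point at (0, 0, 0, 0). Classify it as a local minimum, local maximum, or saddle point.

saddle point

The Hessian at the origin is H = [[-2, 2, 0, 0], [2, 2, -2, 0], [0, -2, 6, -4], [0, 0, -4, 4]].
Row-reducing H symmetrically gives the diagonal entries -2, 4, 5, 4/5.
That gives 3 positive, 1 negative pivots.
H is indefinite, so the origin is a saddle point.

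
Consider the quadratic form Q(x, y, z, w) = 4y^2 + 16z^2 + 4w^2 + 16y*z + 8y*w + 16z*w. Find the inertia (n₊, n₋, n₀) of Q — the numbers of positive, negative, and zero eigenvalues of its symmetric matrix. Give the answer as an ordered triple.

(1, 0, 3)

The associated matrix is A = [[0, 0, 0, 0], [0, 4, 8, 4], [0, 8, 16, 8], [0, 4, 8, 4]].
Symmetric row and column elimination reduces A to a congruent diagonal form with pivots 0, 4, 0, 0.
So there are 1 positive, 3 zero pivots.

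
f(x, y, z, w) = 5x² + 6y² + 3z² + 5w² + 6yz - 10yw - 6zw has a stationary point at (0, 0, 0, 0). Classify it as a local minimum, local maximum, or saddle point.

local minimum

The Hessian at the origin is H = [[10, 0, 0, 0], [0, 12, 6, -10], [0, 6, 6, -6], [0, -10, -6, 10]].
An LDLᵀ factorisation of H has diagonal entries 10, 12, 3, 4/3.
That gives 4 positive pivots.
H is positive definite, so the origin is a strict local minimum.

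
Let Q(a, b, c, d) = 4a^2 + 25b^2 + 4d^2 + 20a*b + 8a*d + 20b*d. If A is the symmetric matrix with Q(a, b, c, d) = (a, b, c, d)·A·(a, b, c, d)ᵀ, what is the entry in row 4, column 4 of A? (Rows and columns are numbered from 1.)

The coefficient of d^2 in Q is 4, and that is exactly A[4,4].

4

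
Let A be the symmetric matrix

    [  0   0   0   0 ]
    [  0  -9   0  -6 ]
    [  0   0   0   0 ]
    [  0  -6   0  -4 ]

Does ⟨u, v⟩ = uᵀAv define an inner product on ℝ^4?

no

Row-reducing A symmetrically gives the diagonal entries 0, -9, 0, 0.
Counting signs: 1 negative, 3 zero.
Hence Q is negative semidefinite.
⟨·,·⟩ is an inner product exactly when A is positive definite.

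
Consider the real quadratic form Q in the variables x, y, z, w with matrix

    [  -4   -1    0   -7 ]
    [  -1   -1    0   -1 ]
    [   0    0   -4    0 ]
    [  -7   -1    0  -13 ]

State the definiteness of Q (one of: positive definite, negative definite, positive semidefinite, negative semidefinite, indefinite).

negative semidefinite

Row-reducing A symmetrically gives the diagonal entries -4, -3/4, -4, 0.
That gives 3 negative, 1 zero pivots.
Hence Q is negative semidefinite.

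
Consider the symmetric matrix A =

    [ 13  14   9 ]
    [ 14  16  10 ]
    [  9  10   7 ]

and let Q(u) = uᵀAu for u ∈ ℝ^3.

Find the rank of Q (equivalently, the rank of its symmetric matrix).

An LDLᵀ factorisation of A has diagonal entries 13, 12/13, 2/3.
So there are 3 positive pivots.
The rank is the number of nonzero pivots: 3.

3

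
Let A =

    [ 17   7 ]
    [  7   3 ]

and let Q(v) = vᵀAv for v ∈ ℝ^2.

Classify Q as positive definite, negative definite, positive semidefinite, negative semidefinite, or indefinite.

Leading principal minors: Δ_1 = 17, Δ_2 = 2.
All leading principal minors are positive, so by Sylvester's criterion Q is positive definite.

positive definite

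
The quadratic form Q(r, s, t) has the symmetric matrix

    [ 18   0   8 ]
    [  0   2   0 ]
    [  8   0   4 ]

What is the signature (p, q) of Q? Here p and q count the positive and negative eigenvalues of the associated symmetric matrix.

(3, 0)

Symmetric row and column elimination reduces A to a congruent diagonal form with pivots 18, 2, 4/9.
Counting signs: 3 positive.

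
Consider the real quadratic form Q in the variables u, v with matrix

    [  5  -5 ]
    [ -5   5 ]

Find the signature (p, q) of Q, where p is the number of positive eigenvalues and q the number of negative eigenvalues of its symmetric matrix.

(1, 0)

Congruent diagonalization of A (simultaneous row and column reduction) yields pivots 5, 0.
That gives 1 positive, 1 zero pivots.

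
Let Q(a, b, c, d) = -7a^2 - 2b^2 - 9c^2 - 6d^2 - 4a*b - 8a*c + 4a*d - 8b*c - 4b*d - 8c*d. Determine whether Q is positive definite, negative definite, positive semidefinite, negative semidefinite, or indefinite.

negative definite

Write A = [[-7, -2, -4, 2], [-2, -2, -4, -2], [-4, -4, -9, -4], [2, -2, -4, -6]].
Row-reducing A symmetrically gives the diagonal entries -7, -10/7, -1, -4/5.
So there are 4 negative pivots.
Hence Q is negative definite.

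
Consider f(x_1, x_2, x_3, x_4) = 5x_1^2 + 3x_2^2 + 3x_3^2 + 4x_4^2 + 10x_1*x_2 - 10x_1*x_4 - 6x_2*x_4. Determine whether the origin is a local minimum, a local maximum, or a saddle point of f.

The Hessian at the origin is H = [[10, 10, 0, -10], [10, 6, 0, -6], [0, 0, 6, 0], [-10, -6, 0, 8]].
An LDLᵀ factorisation of H has diagonal entries 10, -4, 6, 2.
Counting signs: 3 positive, 1 negative.
H is indefinite, so the origin is a saddle point.

saddle point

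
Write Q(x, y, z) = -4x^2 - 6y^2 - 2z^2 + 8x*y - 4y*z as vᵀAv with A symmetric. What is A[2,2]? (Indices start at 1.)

-6

The coefficient of y^2 in Q is -6, and that is exactly A[2,2].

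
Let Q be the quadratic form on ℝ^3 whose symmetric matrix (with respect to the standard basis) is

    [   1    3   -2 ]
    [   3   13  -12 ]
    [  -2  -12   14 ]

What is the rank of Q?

An LDLᵀ factorisation of A has diagonal entries 1, 4, 1.
So there are 3 positive pivots.
The rank is the number of nonzero pivots: 3.

3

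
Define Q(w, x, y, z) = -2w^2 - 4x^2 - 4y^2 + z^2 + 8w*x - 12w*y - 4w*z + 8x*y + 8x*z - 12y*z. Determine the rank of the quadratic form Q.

The symmetric matrix is A = [[-2, 4, -6, -2], [4, -4, 4, 4], [-6, 4, -4, -6], [-2, 4, -6, 1]].
An LDLᵀ factorisation of A has diagonal entries -2, 4, -2, 3.
So there are 2 positive, 2 negative pivots.
The rank is the number of nonzero pivots: 4.

4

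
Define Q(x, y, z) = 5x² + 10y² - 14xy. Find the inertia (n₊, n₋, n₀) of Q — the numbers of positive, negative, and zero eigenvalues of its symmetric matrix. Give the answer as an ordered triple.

Write A = [[5, -7, 0], [-7, 10, 0], [0, 0, 0]].
Congruent diagonalization of A (simultaneous row and column reduction) yields pivots 5, 1/5, 0.
That gives 2 positive, 1 zero pivots.

(2, 0, 1)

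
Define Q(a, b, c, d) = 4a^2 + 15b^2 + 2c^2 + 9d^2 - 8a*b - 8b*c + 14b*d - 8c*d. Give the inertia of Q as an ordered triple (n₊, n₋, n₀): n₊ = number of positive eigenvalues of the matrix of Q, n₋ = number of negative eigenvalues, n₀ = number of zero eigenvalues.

The symmetric matrix is A = [[4, -4, 0, 0], [-4, 15, -4, 7], [0, -4, 2, -4], [0, 7, -4, 9]].
An LDLᵀ factorisation of A has diagonal entries 4, 11, 6/11, 2/3.
That gives 4 positive pivots.

(4, 0, 0)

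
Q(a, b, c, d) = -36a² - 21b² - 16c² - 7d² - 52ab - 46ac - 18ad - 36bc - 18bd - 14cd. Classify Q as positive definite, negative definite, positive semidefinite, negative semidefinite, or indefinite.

negative definite

The symmetric matrix of Q is A = [[-36, -26, -23, -9], [-26, -21, -18, -9], [-23, -18, -16, -7], [-9, -9, -7, -7]].
Leading principal minors: Δ_1 = -36, Δ_2 = 80, Δ_3 = -35, Δ_4 = 60.
The signs alternate starting with Δ_1 < 0, so by Sylvester's criterion Q is negative definite.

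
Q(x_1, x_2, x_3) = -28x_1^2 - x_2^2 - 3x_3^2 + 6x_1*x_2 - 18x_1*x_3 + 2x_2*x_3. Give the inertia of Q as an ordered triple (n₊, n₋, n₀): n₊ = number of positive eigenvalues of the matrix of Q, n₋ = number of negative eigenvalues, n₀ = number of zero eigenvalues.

The symmetric matrix is A = [[-28, 3, -9], [3, -1, 1], [-9, 1, -3]].
Row-reducing A symmetrically gives the diagonal entries -28, -19/28, -2/19.
So there are 3 negative pivots.

(0, 3, 0)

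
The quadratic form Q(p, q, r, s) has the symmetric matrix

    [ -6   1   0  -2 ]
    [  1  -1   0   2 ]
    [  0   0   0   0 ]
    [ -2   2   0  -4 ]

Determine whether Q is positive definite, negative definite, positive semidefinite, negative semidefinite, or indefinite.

negative semidefinite

Symmetric row and column elimination reduces A to a congruent diagonal form with pivots -6, -5/6, 0, 0.
So there are 2 negative, 2 zero pivots.
Hence Q is negative semidefinite.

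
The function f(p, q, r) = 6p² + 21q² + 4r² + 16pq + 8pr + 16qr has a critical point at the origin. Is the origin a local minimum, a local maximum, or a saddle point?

The Hessian at the origin is H = [[12, 16, 8], [16, 42, 16], [8, 16, 8]].
Row-reducing H symmetrically gives the diagonal entries 12, 62/3, 40/31.
That gives 3 positive pivots.
H is positive definite, so the origin is a strict local minimum.

local minimum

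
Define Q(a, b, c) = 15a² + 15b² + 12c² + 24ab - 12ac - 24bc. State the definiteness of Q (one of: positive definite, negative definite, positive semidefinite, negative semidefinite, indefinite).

positive semidefinite

Write A = [[15, 12, -6], [12, 15, -12], [-6, -12, 12]].
Symmetric row and column elimination reduces A to a congruent diagonal form with pivots 15, 27/5, 0.
Counting signs: 2 positive, 1 zero.
Hence Q is positive semidefinite.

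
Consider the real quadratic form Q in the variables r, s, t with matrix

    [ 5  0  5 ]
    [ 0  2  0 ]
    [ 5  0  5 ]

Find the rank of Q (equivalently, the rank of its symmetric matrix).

2

Row-reducing A symmetrically gives the diagonal entries 5, 2, 0.
That gives 2 positive, 1 zero pivots.
The rank is the number of nonzero pivots: 2.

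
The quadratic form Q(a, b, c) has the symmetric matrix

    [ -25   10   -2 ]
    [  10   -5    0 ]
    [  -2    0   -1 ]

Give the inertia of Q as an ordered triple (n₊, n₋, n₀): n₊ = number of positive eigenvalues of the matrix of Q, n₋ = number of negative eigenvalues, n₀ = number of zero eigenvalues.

(0, 3, 0)

Applying the same elementary operations to the rows and columns of A produces a congruent diagonal matrix with entries -25, -1, -1/5.
So there are 3 negative pivots.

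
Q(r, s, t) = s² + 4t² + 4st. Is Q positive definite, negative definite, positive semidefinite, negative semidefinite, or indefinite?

positive semidefinite

The symmetric matrix is A = [[0, 0, 0], [0, 1, 2], [0, 2, 4]].
Row-reducing A symmetrically gives the diagonal entries 0, 1, 0.
Counting signs: 1 positive, 2 zero.
Hence Q is positive semidefinite.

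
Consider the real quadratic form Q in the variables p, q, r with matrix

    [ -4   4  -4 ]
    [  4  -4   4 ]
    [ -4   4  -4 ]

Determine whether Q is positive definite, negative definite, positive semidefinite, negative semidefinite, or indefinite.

negative semidefinite

Symmetric row and column elimination reduces A to a congruent diagonal form with pivots -4, 0, 0.
So there are 1 negative, 2 zero pivots.
Hence Q is negative semidefinite.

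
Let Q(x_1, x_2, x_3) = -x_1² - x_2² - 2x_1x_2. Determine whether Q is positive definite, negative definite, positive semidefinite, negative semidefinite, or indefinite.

negative semidefinite

The associated matrix is A = [[-1, -1, 0], [-1, -1, 0], [0, 0, 0]].
Symmetric row and column elimination reduces A to a congruent diagonal form with pivots -1, 0, 0.
So there are 1 negative, 2 zero pivots.
Hence Q is negative semidefinite.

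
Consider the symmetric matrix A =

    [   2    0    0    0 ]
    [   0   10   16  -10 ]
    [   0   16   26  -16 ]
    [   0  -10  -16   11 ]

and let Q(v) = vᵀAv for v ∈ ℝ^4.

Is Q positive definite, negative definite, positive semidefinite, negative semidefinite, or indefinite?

positive definite

Leading principal minors: Δ_1 = 2, Δ_2 = 20, Δ_3 = 8, Δ_4 = 8.
All leading principal minors are positive, so by Sylvester's criterion Q is positive definite.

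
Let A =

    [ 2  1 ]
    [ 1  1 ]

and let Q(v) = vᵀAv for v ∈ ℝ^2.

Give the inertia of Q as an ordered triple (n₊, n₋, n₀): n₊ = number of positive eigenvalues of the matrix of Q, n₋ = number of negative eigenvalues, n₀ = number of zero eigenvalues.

(2, 0, 0)

Applying the same elementary operations to the rows and columns of A produces a congruent diagonal matrix with entries 2, 1/2.
That gives 2 positive pivots.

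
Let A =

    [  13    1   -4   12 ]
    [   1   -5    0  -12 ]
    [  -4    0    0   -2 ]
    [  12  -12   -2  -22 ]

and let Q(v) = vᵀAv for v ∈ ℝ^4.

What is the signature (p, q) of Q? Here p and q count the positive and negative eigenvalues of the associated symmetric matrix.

Congruent diagonalization of A (simultaneous row and column reduction) yields pivots 13, -66/13, -40/33, 1/2.
Counting signs: 2 positive, 2 negative.

(2, 2)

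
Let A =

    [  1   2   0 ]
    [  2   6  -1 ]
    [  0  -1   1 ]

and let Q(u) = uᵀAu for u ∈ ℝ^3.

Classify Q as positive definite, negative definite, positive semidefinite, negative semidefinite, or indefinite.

Congruent diagonalization of A (simultaneous row and column reduction) yields pivots 1, 2, 1/2.
That gives 3 positive pivots.
Hence Q is positive definite.

positive definite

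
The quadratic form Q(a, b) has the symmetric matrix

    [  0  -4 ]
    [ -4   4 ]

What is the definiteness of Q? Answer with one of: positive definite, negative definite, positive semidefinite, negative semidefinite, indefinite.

indefinite

For the 2×2 matrix [[0, -4], [-4, 4]]: det = 0·4 − (-4)² = -16, trace = 4.
det < 0 so the eigenvalues have opposite signs; the form is indefinite.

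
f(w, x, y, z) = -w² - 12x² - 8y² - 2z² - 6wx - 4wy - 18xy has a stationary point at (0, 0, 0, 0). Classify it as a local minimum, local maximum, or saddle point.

local maximum

The Hessian at the origin is H = [[-2, -6, -4, 0], [-6, -24, -18, 0], [-4, -18, -16, 0], [0, 0, 0, -4]].
An LDLᵀ factorisation of H has diagonal entries -2, -6, -2, -4.
So there are 4 negative pivots.
H is negative definite, so the origin is a strict local maximum.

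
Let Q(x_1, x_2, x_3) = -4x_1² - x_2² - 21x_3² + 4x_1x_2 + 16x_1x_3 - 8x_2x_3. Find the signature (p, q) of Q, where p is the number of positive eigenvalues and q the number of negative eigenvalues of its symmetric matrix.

(0, 2)

The associated matrix is A = [[-4, 2, 8], [2, -1, -4], [8, -4, -21]].
Applying the same elementary operations to the rows and columns of A produces a congruent diagonal matrix with entries -4, 0, -5.
That gives 2 negative, 1 zero pivots.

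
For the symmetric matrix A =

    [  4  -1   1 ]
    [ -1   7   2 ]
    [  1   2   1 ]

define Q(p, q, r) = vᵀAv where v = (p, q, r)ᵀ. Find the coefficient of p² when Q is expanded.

4

The coefficient of p² is the diagonal entry A[1,1] = 4.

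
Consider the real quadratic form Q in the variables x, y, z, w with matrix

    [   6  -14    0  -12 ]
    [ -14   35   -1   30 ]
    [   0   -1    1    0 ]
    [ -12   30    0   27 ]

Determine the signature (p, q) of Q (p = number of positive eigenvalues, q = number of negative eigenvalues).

Applying the same elementary operations to the rows and columns of A produces a congruent diagonal matrix with entries 6, 7/3, 4/7, 0.
So there are 3 positive, 1 zero pivots.

(3, 0)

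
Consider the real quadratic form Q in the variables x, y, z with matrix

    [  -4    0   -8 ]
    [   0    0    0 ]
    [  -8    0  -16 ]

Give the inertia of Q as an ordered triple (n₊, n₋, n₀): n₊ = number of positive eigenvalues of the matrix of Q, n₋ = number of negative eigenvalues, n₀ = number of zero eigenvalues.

Congruent diagonalization of A (simultaneous row and column reduction) yields pivots -4, 0, 0.
Counting signs: 1 negative, 2 zero.

(0, 1, 2)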